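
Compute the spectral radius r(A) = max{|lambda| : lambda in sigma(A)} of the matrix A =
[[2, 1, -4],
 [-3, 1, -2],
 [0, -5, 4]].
r(A) ≈ 5.2207

The eigenvalues of A are the roots of its characteristic polynomial. With M = A (coefficients from the trace, the sum of principal 2x2 minors, and det A):
  p(λ) = det(λ I - M) = λ^3 - 7λ^2 + 7λ + 60.
No integer candidate from the rational root theorem (±divisors of 60) is a root, so the roots are irrational. The cubic discriminant is Δ = -66771 < 0, so there is one real root and a complex-conjugate pair. p(-3) = -51 and p(-2) = 10 have opposite signs, so a root lies in (-3, -2); Newton's method refines it to λ ≈ -2.2014. Dividing out (λ - (-2.2014)) leaves approximately λ^2 - 9.2014λ + 27.2557. For λ^2 - 9.2014λ + 27.2557 the discriminant is -24.3574. It is negative, so the remaining roots are the complex-conjugate pair λ ≈ 4.6007 ± 2.4677i. Their product equals the constant term, so |λ|^2 ≈ 27.2557 and |λ| ≈ 5.2207.
Thus the eigenvalues (to 4 decimals) are -2.2014 (modulus 2.2014); 4.6007 ± 2.4677i (modulus 5.2207). The spectral radius is the largest modulus: r(A) ≈ 5.2207. (Cross-check: r(A) ≤ ||A||_2 ≈ 7.6095; equality holds whenever A is normal, though it can also hold for some non-normal A.)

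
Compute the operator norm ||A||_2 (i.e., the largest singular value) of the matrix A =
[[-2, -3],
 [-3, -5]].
||A||_2 = sqrt((47 + sqrt(2205))/2) ≈ 6.8541 (= sqrt(largest eigenvalue of A^T A))

||A||_2 = sigma_max(A) = sqrt(lambda_max(A^T A)). Form the symmetric matrix M = A^T A =
[[13, 21],
 [21, 34]].
Its characteristic polynomial (trace, determinant of M give the coefficients) is
  p(λ) = det(λ I - M) = λ^2 - 47λ + 1.
For λ^2 - 47λ + 1 the discriminant is 2205. It is nonnegative but not a perfect square, so the roots are real and irrational: λ = (47 ± sqrt(2205))/2 ≈ 46.9787, 0.0213.
So the eigenvalues of A^T A are ≈ 0.0213, 46.9787 (all ≥ 0, as they must be for A^T A). The largest is λ_max = (47 + sqrt(2205))/2 ≈ 46.9787, hence ||A||_2 = sqrt(λ_max) = sqrt((47 + sqrt(2205))/2) ≈ 6.8541.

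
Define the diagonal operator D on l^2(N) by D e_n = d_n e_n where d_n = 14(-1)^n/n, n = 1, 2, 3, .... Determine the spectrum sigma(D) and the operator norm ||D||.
sigma(D) = {14(-1)^n/n : n ≥ 1} ∪ {0}; ||D|| = 14

A bounded diagonal operator on l^2 with diagonal entries d_n has spectrum equal to the closure of {d_n : n ≥ 1}: every d_n is an eigenvalue (with eigenvector e_n), so {d_n} ⊂ sigma(D); the spectrum is closed, so its closure is too; and for lambda not in the closure, (D - lambda I) has bounded inverse (the diagonal entries 1/(d_n - lambda) are bounded). For our sequence d_n = 14(-1)^n/n, n = 1, 2, 3, ...:
  - {d_n} = {14(-1)^n/n : n ≥ 1}; the only limit point is 0
  - closure = {14(-1)^n/n : n ≥ 1} ∪ {0}
For the norm: a diagonal operator has ||D|| = sup_n |d_n|. Here |d_n| = 14/n is decreasing, so sup_n |d_n| = |d_1| = 14. So ||D|| = 14.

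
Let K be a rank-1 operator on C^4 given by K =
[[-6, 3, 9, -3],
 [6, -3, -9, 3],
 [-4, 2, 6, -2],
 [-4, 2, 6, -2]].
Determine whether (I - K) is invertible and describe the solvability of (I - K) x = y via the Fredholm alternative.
(I - K) is invertible (det(I - K) = 6 ≠ 0), so for every y in C^4 the equation (I - K) x = y has a unique solution.

K has rank 1, so it is an outer product K = u v^T: every row of K is a multiple of one row vector. Reading off the entries, u = (-3, 3, -2, -2) and v = (2, -1, -3, 1) (row i of K equals u_i·v^T). A rank-one matrix u v^T satisfies K u = u (v·u) and kills the (3)-dimensional subspace v^⊥, so its characteristic polynomial is lambda^3 (lambda - v·u) with v·u = tr K = -5. Hence the eigenvalues of I - K are 1 (multiplicity 3) and 1 - (-5) = 6, so det(I - K) = 6. (Direct check: I - K =
[[7, -3, -9, 3],
 [-6, 4, 9, -3],
 [4, -2, -5, 2],
 [4, -2, -6, 3]]
has determinant 6.) The finite-dimensional Fredholm alternative says: either (I - K) is invertible, or ker(I - K) ≠ {0} and then range(I - K) = ker((I - K)^*)^⊥, with dim ker(I - K) = dim ker((I - K)^*). Since det(I - K) ≠ 0, 1 is not an eigenvalue of K and ker(I - K) = {0}, so we are in the first case: for every y there is a unique x = (I - K)^(-1) y. Explicitly, by the Sherman–Morrison formula, (I - u v^T)^(-1) = I + u v^T/(1 - v·u), i.e. (I - K)^(-1) = I + K/(6).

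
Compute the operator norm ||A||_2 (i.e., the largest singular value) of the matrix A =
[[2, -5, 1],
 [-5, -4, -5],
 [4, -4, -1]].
||A||_2 ≈ 8.2446 (= sqrt(largest eigenvalue of A^T A))

||A||_2 = sigma_max(A) = sqrt(lambda_max(A^T A)). Form the symmetric matrix M = A^T A =
[[45, -6, 23],
 [-6, 57, 19],
 [23, 19, 27]].
Its characteristic polynomial (trace, sum of principal 2x2 minors, determinant of M give the coefficients) is
  p(λ) = det(λ I - M) = λ^3 - 129λ^2 + 4393λ - 16641.
No integer candidate from the rational root theorem (±divisors of 16641) is a root, so the roots are irrational. The cubic discriminant is Δ = 1411305584 > 0, so there are three distinct real roots. p(4) = -1069 and p(5) = 2224 have opposite signs, so a root lies in (4, 5); Newton's method refines it to λ ≈ 4.317. p(56) = 439 and p(57) = -168 have opposite signs, so a root lies in (56, 57); Newton's method refines it to λ ≈ 56.7094. p(67) = -628 and p(68) = 19 have opposite signs, so a root lies in (67, 68); Newton's method refines it to λ ≈ 67.9736. Check (Vieta): the three roots sum to 129, matching tr M = 129.
So the eigenvalues of A^T A are ≈ 4.317, 56.7094, 67.9736 (all ≥ 0, as they must be for A^T A). The largest is λ_max ≈ 67.9736, hence ||A||_2 = sqrt(λ_max) ≈ 8.2446.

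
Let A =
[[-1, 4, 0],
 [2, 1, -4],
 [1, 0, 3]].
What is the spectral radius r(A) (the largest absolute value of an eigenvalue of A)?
r(A) ≈ 3.5606

The eigenvalues of A are the roots of its characteristic polynomial. With M = A (coefficients from the trace, the sum of principal 2x2 minors, and det A):
  p(λ) = det(λ I - M) = λ^3 - 3λ^2 - 9λ + 43.
No integer candidate from the rational root theorem (±divisors of 43) is a root, so the roots are irrational. The cubic discriminant is Δ = -20736 < 0, so there is one real root and a complex-conjugate pair. p(-4) = -33 and p(-3) = 16 have opposite signs, so a root lies in (-4, -3); Newton's method refines it to λ ≈ -3.3916. Dividing out (λ - (-3.3916)) leaves approximately λ^2 - 6.3916λ + 12.6782. For λ^2 - 6.3916λ + 12.6782 the discriminant is -9.8597. It is negative, so the remaining roots are the complex-conjugate pair λ ≈ 3.1958 ± 1.57i. Their product equals the constant term, so |λ|^2 ≈ 12.6782 and |λ| ≈ 3.5606.
Thus the eigenvalues (to 4 decimals) are -3.3916 (modulus 3.3916); 3.1958 ± 1.57i (modulus 3.5606). The spectral radius is the largest modulus: r(A) ≈ 3.5606. (Cross-check: r(A) ≤ ||A||_2 ≈ 5.2337; equality holds whenever A is normal, though it can also hold for some non-normal A.)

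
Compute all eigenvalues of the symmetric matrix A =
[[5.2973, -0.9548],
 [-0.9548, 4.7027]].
sigma(A) ≈ {4, 6}

A is real symmetric, so its spectrum consists of real eigenvalues. Expanding the characteristic polynomial of the displayed matrix gives
  det(λ I - A) = p(λ) = λ^2 + (-10)λ + (24).
Solving p(λ) = 0 yields eigenvalues ≈ 4, 6. (A is shown rounded to 4 decimals, so these recover the underlying integer eigenvalues to within that precision.)
Verification: the trace of A = 10 equals the sum of eigenvalues 10, and det(A) ≈ 24.0000 matches the eigenvalue product 24.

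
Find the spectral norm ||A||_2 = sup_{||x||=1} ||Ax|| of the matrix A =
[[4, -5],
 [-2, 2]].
||A||_2 = sqrt((49 + sqrt(2385))/2) ≈ 6.9942 (= sqrt(largest eigenvalue of A^T A))

||A||_2 = sigma_max(A) = sqrt(lambda_max(A^T A)). Form the symmetric matrix M = A^T A =
[[20, -24],
 [-24, 29]].
Its characteristic polynomial (trace, determinant of M give the coefficients) is
  p(λ) = det(λ I - M) = λ^2 - 49λ + 4.
For λ^2 - 49λ + 4 the discriminant is 2385. It is nonnegative but not a perfect square, so the roots are real and irrational: λ = (49 ± sqrt(2385))/2 ≈ 48.9182, 0.0818.
So the eigenvalues of A^T A are ≈ 0.0818, 48.9182 (all ≥ 0, as they must be for A^T A). The largest is λ_max = (49 + sqrt(2385))/2 ≈ 48.9182, hence ||A||_2 = sqrt(λ_max) = sqrt((49 + sqrt(2385))/2) ≈ 6.9942.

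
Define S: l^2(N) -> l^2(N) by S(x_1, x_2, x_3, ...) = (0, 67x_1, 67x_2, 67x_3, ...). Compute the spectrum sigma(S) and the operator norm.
sigma(S) = closed disk {z in C : |z| ≤ 67}; ||S|| = 67

Note S = 67·U where U is the unit right shift (U x)_k = x_{k-1} (with x_0 := 0); so ||S|| = 67||U|| and sigma(S) = 67·sigma(U). ||S x||^2 = sum_{k≥1} |67x_k|^2 = 4489||x||^2, so ||S|| = 67 and sigma(S) ⊂ {|z| ≤ 67}. For any |lambda| < 67, the equation (S - lambda I) x = 0 forces x_1 = 0, then 67x_k = lambda x_{k+1} ⇒ x = 0, so S has no eigenvalues. But (S - lambda I) is not surjective for |lambda| < 67: solving (S - lambda I) x = e_1 would require x_n proportional to (lambda/67)^(-n), which is not in l^2. So every |lambda| < 67 lies in the residual spectrum. The boundary |lambda| = 67 is in the approximate point spectrum (the spectrum is closed). Hence sigma(S) is the closed disk of radius 67.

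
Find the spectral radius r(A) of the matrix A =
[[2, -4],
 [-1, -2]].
r(A) = sqrt(32)/2 ≈ 2.8284

The eigenvalues of A are the roots of its characteristic polynomial. With M = A (coefficients from the trace and determinant):
  p(λ) = det(λ I - M) = λ^2 - 8.
For λ^2 - 8 the discriminant is 32. It is nonnegative but not a perfect square, so the roots are real and irrational: λ = ± sqrt(32)/2 ≈ 2.8284, -2.8284.
Thus the eigenvalues (to 4 decimals) are 2.8284 (modulus 2.8284); -2.8284 (modulus 2.8284). The spectral radius is the largest modulus: r(A) = sqrt(32)/2 ≈ 2.8284. (Cross-check: r(A) ≤ ||A||_2 ≈ 4.7016; equality holds whenever A is normal, though it can also hold for some non-normal A.)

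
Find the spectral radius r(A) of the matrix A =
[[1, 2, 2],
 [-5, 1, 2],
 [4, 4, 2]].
r(A) ≈ 3.1253

The eigenvalues of A are the roots of its characteristic polynomial. With M = A (coefficients from the trace, the sum of principal 2x2 minors, and det A):
  p(λ) = det(λ I - M) = λ^3 - 4λ^2 - λ + 18.
No integer candidate from the rational root theorem (±divisors of 18) is a root, so the roots are irrational. The cubic discriminant is Δ = -2824 < 0, so there is one real root and a complex-conjugate pair. p(-2) = -4 and p(-1) = 14 have opposite signs, so a root lies in (-2, -1); Newton's method refines it to λ ≈ -1.8428. Dividing out (λ - (-1.8428)) leaves approximately λ^2 - 5.8428λ + 9.7675. For λ^2 - 5.8428λ + 9.7675 the discriminant is -4.9311. It is negative, so the remaining roots are the complex-conjugate pair λ ≈ 2.9214 ± 1.1103i. Their product equals the constant term, so |λ|^2 ≈ 9.7675 and |λ| ≈ 3.1253.
Thus the eigenvalues (to 4 decimals) are -1.8428 (modulus 1.8428); 2.9214 ± 1.1103i (modulus 3.1253). The spectral radius is the largest modulus: r(A) ≈ 3.1253. (Cross-check: r(A) ≤ ||A||_2 ≈ 7.0231; equality holds whenever A is normal, though it can also hold for some non-normal A.)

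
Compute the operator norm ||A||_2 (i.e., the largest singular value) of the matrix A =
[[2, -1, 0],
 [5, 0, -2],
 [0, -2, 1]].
||A||_2 ≈ 5.716 (= sqrt(largest eigenvalue of A^T A))

||A||_2 = sigma_max(A) = sqrt(lambda_max(A^T A)). Form the symmetric matrix M = A^T A =
[[29, -2, -10],
 [-2, 5, -2],
 [-10, -2, 5]].
Its characteristic polynomial (trace, sum of principal 2x2 minors, determinant of M give the coefficients) is
  p(λ) = det(λ I - M) = λ^3 - 39λ^2 + 207λ - 9.
No integer candidate from the rational root theorem (±divisors of 9) is a root, so the roots are irrational. The cubic discriminant is Δ = 28864512 > 0, so there are three distinct real roots. p(0) = -9 and p(1) = 160 have opposite signs, so a root lies in (0, 1); Newton's method refines it to λ ≈ 0.0438. p(6) = 45 and p(7) = -128 have opposite signs, so a root lies in (6, 7); Newton's method refines it to λ ≈ 6.2833. p(32) = -553 and p(33) = 288 have opposite signs, so a root lies in (32, 33); Newton's method refines it to λ ≈ 32.6729. Check (Vieta): the three roots sum to 39, matching tr M = 39.
So the eigenvalues of A^T A are ≈ 0.0438, 6.2833, 32.6729 (all ≥ 0, as they must be for A^T A). The largest is λ_max ≈ 32.6729, hence ||A||_2 = sqrt(λ_max) ≈ 5.716.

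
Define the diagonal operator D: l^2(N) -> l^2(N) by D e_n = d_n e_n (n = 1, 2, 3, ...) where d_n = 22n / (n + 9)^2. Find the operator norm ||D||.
||D|| = 11/18 (attained at n = 9)

For D diagonal, ||D|| = sup_n |d_n|. Treat f(x) = 22x / (x + 9)^2 for real x > 0. By the quotient rule, f'(x) = 22(9 - x)/(x + 9)^3, which is positive for x < 9 and negative for x > 9. So f has a unique maximum at x = 9, and since 9 is a positive integer, the supremum over n ≥ 1 is attained at n = 9: d_9 = 22·9/(9 + 9)^2 = 22·9/324 = 11/18. Hence ||D|| = 11/18.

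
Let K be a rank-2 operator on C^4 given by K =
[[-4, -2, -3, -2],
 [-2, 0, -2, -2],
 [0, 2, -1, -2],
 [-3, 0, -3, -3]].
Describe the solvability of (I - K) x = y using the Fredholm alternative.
(I - K) is invertible (det(I - K) = 16 ≠ 0), so for every y in C^4 the equation (I - K) x = y has a unique solution.

K has rank 2 and factors as K = U V^T = u1 v1^T + u2 v2^T with u1 = (1, 0, -1, 0), v1 = (-1, -2, 0, 1), u2 = (3, 2, 1, 3), v2 = (-1, 0, -1, -1) (multiplying out reproduces the displayed K). The nonzero eigenvalues of U V^T coincide with those of the 2 x 2 matrix G = V^T U = [[v1·u1, v1·u2], [v2·u1, v2·u2]] = [[-1, -4], [0, -7]], and by the Sylvester determinant identity det(I_4 - U V^T) = det(I_2 - V^T U) = det([[2, 4], [0, 8]]) = (2)(8) - (4)(0) = 16. (Direct check: I - K =
[[5, 2, 3, 2],
 [2, 1, 2, 2],
 [0, -2, 2, 2],
 [3, 0, 3, 4]]
has determinant 16.) The finite-dimensional Fredholm alternative says: either (I - K) is invertible, or ker(I - K) ≠ {0} and then range(I - K) = ker((I - K)^*)^⊥, with dim ker(I - K) = dim ker((I - K)^*). Since det(I - K) ≠ 0, 1 is not an eigenvalue of K and ker(I - K) = {0}, so we are in the first case: for every y there is a unique x = (I - K)^(-1) y. (Explicitly, by the Woodbury identity, (I - U V^T)^(-1) = I + U (I_2 - G)^(-1) V^T.)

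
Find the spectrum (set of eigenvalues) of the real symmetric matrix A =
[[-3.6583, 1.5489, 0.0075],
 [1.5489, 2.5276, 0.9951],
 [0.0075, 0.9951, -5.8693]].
sigma(A) ≈ {-6, -4, 3}

A is real symmetric, so its spectrum consists of real eigenvalues. Expanding the characteristic polynomial of the displayed matrix gives
  det(λ I - A) = p(λ) = λ^3 + (7)λ^2 + (-6)λ + (-71.9983).
Solving p(λ) = 0 yields eigenvalues ≈ -6, -4, 3. (A is shown rounded to 4 decimals, so these recover the underlying integer eigenvalues to within that precision.)
Verification: the trace of A = -7 equals the sum of eigenvalues -7, and det(A) ≈ 71.9983 matches the eigenvalue product 72.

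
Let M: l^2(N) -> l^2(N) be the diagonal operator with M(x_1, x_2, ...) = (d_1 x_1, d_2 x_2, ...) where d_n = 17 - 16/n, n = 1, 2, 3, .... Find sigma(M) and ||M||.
sigma(M) = {17 - 16/n : n ≥ 1} ∪ {17}; ||M|| = 17

A bounded diagonal operator on l^2 with diagonal entries d_n has spectrum equal to the closure of {d_n : n ≥ 1}: every d_n is an eigenvalue (with eigenvector e_n), so {d_n} ⊂ sigma(M); the spectrum is closed, so its closure is too; and for lambda not in the closure, (M - lambda I) has bounded inverse (the diagonal entries 1/(d_n - lambda) are bounded). For our sequence d_n = 17 - 16/n, n = 1, 2, 3, ...:
  - {d_n} = {17 - 16/n : n ≥ 1}; the only limit point is 17
  - closure = {17 - 16/n : n ≥ 1} ∪ {17}
For the norm: a diagonal operator has ||M|| = sup_n |d_n|. Here d_n = 17 - 16/n increases monotonically from d_1 = 1 toward 17, with all terms in [1, 17); so sup_n |d_n| = 17 (the supremum is the limit, not attained). So ||M|| = 17.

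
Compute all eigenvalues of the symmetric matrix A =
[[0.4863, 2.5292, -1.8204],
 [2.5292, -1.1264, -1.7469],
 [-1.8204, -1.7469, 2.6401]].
sigma(A) ≈ {-3, 0, 5}

A is real symmetric, so its spectrum consists of real eigenvalues. Expanding the characteristic polynomial of the displayed matrix gives
  det(λ I - A) = p(λ) = λ^3 + (-2)λ^2 + (-15)λ + (0).
Solving p(λ) = 0 yields eigenvalues ≈ -3, 0, 5. (A is shown rounded to 4 decimals, so these recover the underlying integer eigenvalues to within that precision.)
Verification: the trace of A = 2 equals the sum of eigenvalues 2, and det(A) ≈ 0.0002 matches the eigenvalue product 0.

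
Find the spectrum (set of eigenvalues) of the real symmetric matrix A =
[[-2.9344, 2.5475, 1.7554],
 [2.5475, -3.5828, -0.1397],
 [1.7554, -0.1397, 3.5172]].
sigma(A) ≈ {-6, -1, 4}

A is real symmetric, so its spectrum consists of real eigenvalues. Expanding the characteristic polynomial of the displayed matrix gives
  det(λ I - A) = p(λ) = λ^3 + (3)λ^2 + (-22)λ + (-24).
Solving p(λ) = 0 yields eigenvalues ≈ -6, -1, 4. (A is shown rounded to 4 decimals, so these recover the underlying integer eigenvalues to within that precision.)
Verification: the trace of A = -3 equals the sum of eigenvalues -3, and det(A) ≈ 23.9998 matches the eigenvalue product 24.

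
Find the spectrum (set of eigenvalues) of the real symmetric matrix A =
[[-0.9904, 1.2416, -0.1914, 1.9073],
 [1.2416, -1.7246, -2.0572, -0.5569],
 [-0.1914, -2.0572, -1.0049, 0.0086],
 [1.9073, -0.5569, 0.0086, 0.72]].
sigma(A) ≈ {-4, -2, 1, 2}

A is real symmetric, so its spectrum consists of real eigenvalues. Expanding the characteristic polynomial of the displayed matrix gives
  det(λ I - A) = p(λ) = λ^4 + (3)λ^3 + (-8)λ^2 + (-12)λ + (16).
Solving p(λ) = 0 yields eigenvalues ≈ -4, -2, 1, 2. (A is shown rounded to 4 decimals, so these recover the underlying integer eigenvalues to within that precision.)
Verification: the trace of A = -3 equals the sum of eigenvalues -3, and det(A) ≈ 16.0003 matches the eigenvalue product 16.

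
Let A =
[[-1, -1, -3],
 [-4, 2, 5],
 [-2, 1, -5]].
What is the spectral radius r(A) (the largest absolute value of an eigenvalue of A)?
r(A) ≈ 6.3488

The eigenvalues of A are the roots of its characteristic polynomial. With M = A (coefficients from the trace, the sum of principal 2x2 minors, and det A):
  p(λ) = det(λ I - M) = λ^3 + 4λ^2 - 22λ - 45.
No integer candidate from the rational root theorem (±divisors of 45) is a root, so the roots are irrational. The cubic discriminant is Δ = 78461 > 0, so there are three distinct real roots. p(-7) = -38 and p(-6) = 15 have opposite signs, so a root lies in (-7, -6); Newton's method refines it to λ ≈ -6.3488. p(-2) = 7 and p(-1) = -20 have opposite signs, so a root lies in (-2, -1); Newton's method refines it to λ ≈ -1.7354. p(4) = -5 and p(5) = 70 have opposite signs, so a root lies in (4, 5); Newton's method refines it to λ ≈ 4.0842. Check (Vieta): the three roots sum to -4, matching tr M = -4.
Thus the eigenvalues (to 4 decimals) are -6.3488 (modulus 6.3488); -1.7354 (modulus 1.7354); 4.0842 (modulus 4.0842). The spectral radius is the largest modulus: r(A) ≈ 6.3488. (Cross-check: r(A) ≤ ||A||_2 ≈ 7.8668; equality holds whenever A is normal, though it can also hold for some non-normal A.)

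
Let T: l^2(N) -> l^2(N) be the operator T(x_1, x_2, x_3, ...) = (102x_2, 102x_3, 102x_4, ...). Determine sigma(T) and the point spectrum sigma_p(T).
sigma(T) = closed disk {z in C : |z| ≤ 102}; sigma_p(T) = open disk {z in C : |z| < 102}

Note T = 102·V where V is the unit left shift (V x)_k = x_{k+1}; so sigma(T) = 102·sigma(V) and ||T|| = 102||V||. ||T x||^2 = 10404sum_{k≥2} |x_k|^2 ≤ 10404||x||^2, with equality on {x : x_1 = 0}, so ||T|| = 102. For any lambda with |lambda| < 102, set r = lambda/102 (|r| < 1); the vector x = (1, r, r^2, ...) is in l^2 and satisfies T x = 102(r, r^2, ...) = lambda x, so lambda is an eigenvalue. On the boundary |lambda| = 102 the geometric series diverges, so no l^2 eigenvector exists, but these lambda lie in the approximate point spectrum. Hence sigma(T) is the closed disk of radius 102 and sigma_p(T) is the open disk.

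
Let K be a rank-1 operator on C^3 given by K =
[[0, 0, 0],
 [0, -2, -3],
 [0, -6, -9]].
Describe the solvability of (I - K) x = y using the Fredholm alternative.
(I - K) is invertible (det(I - K) = 12 ≠ 0), so for every y in C^3 the equation (I - K) x = y has a unique solution.

K has rank 1, so it is an outer product K = u v^T: every row of K is a multiple of one row vector. Reading off the entries, u = (0, 1, 3) and v = (0, -2, -3) (row i of K equals u_i·v^T). A rank-one matrix u v^T satisfies K u = u (v·u) and kills the (2)-dimensional subspace v^⊥, so its characteristic polynomial is lambda^2 (lambda - v·u) with v·u = tr K = -11. Hence the eigenvalues of I - K are 1 (multiplicity 2) and 1 - (-11) = 12, so det(I - K) = 12. (Direct check: I - K =
[[1, 0, 0],
 [0, 3, 3],
 [0, 6, 10]]
has determinant 12.) The finite-dimensional Fredholm alternative says: either (I - K) is invertible, or ker(I - K) ≠ {0} and then range(I - K) = ker((I - K)^*)^⊥, with dim ker(I - K) = dim ker((I - K)^*). Since det(I - K) ≠ 0, 1 is not an eigenvalue of K and ker(I - K) = {0}, so we are in the first case: for every y there is a unique x = (I - K)^(-1) y. Explicitly, by the Sherman–Morrison formula, (I - u v^T)^(-1) = I + u v^T/(1 - v·u), i.e. (I - K)^(-1) = I + K/(12).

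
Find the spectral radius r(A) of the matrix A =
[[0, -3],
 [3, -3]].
r(A) = 3

The eigenvalues of A are the roots of its characteristic polynomial. With M = A (coefficients from the trace and determinant):
  p(λ) = det(λ I - M) = λ^2 + 3λ + 9.
For λ^2 + 3λ + 9 the discriminant is -27. It is negative, so the roots are the complex-conjugate pair λ = -3/2 ± (sqrt(27)/2) i ≈ -1.5 ± 2.5981i. For a conjugate pair the product of the roots equals the constant term, so |λ|^2 = 9 and |λ| = sqrt(9) = 3.
Thus the eigenvalues (to 4 decimals) are -1.5 ± 2.5981i (modulus 3). The spectral radius is the largest modulus: r(A) = 3. (Cross-check: r(A) ≤ ||A||_2 ≈ 4.8541; equality holds whenever A is normal, though it can also hold for some non-normal A.)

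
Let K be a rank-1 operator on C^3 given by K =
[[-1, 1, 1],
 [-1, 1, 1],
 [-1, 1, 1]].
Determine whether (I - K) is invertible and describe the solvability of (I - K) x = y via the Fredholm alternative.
(I - K) is singular (det(I - K) = 0, i.e. 1 ∈ sigma(K)). (I - K) x = y is solvable iff y ⊥ ker((I - K)^*) = span{(-1, 1, 1)}, i.e. iff -y_1 + y_2 + y_3 = 0. When solvable, the solutions are x = y + c·(1, 1, 1), c arbitrary (ker(I - K) = span{(1, 1, 1)}, dimension 1).

K has rank 1, so it is an outer product K = u v^T: every row of K is a multiple of one row vector. Reading off the entries, u = (1, 1, 1) and v = (-1, 1, 1) (row i of K equals u_i·v^T). A rank-one matrix u v^T satisfies K u = u (v·u) and kills the (2)-dimensional subspace v^⊥, so its characteristic polynomial is lambda^2 (lambda - v·u) with v·u = tr K = 1. Hence the eigenvalues of I - K are 1 (multiplicity 2) and 1 - (1) = 0, so det(I - K) = 0. (Direct check: I - K =
[[2, -1, -1],
 [1, 0, -1],
 [1, -1, 0]]
has determinant 0.) So 1 is an eigenvalue of K and (I - K) is not invertible. The finite-dimensional Fredholm alternative says: either (I - K) is invertible, or ker(I - K) ≠ {0} and then range(I - K) = ker((I - K)^*)^⊥, with dim ker(I - K) = dim ker((I - K)^*). We are in the second case, so we need both kernels. Kernel of I - K: (I - K) u = u - u (v·u) = u - u = 0, so ker(I - K) = span{u} = span{(1, 1, 1)} (it is exactly 1-dimensional because rank(I - K) = 2). Kernel of the adjoint: K is real, so (I - K)^* = I - K^T = I - v u^T, and (I - v u^T) v = v - v (u·v) = 0; hence ker((I - K)^*) = span{v} = span{(-1, 1, 1)}. Therefore (I - K) x = y is solvable iff <y, v> = 0, i.e. iff -y_1 + y_2 + y_3 = 0. When this holds, K y = u (v·y) = 0, so (I - K) y = y and x = y is a particular solution; the full solution set is the line x = y + c·u = y + c·(1, 1, 1), c ∈ C.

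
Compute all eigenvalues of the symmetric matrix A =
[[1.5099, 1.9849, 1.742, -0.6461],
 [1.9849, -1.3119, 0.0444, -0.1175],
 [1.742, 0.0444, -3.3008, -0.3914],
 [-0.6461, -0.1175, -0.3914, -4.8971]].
sigma(A) ≈ {-5, -4, -2, 3}

A is real symmetric, so its spectrum consists of real eigenvalues. Expanding the characteristic polynomial of the displayed matrix gives
  det(λ I - A) = p(λ) = λ^4 + (8)λ^3 + (5)λ^2 + (-74)λ + (-119.9963).
Solving p(λ) = 0 yields eigenvalues ≈ -5, -4, -2, 3. (A is shown rounded to 4 decimals, so these recover the underlying integer eigenvalues to within that precision.)
Verification: the trace of A = -8 equals the sum of eigenvalues -8, and det(A) ≈ -119.9963 matches the eigenvalue product -120.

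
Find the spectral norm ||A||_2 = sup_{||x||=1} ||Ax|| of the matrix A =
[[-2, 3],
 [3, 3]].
||A||_2 = sqrt((31 + sqrt(61))/2) ≈ 4.4051 (= sqrt(largest eigenvalue of A^T A))

||A||_2 = sigma_max(A) = sqrt(lambda_max(A^T A)). Form the symmetric matrix M = A^T A =
[[13, 3],
 [3, 18]].
Its characteristic polynomial (trace, determinant of M give the coefficients) is
  p(λ) = det(λ I - M) = λ^2 - 31λ + 225.
For λ^2 - 31λ + 225 the discriminant is 61. It is nonnegative but not a perfect square, so the roots are real and irrational: λ = (31 ± sqrt(61))/2 ≈ 19.4051, 11.5949.
So the eigenvalues of A^T A are ≈ 11.5949, 19.4051 (all ≥ 0, as they must be for A^T A). The largest is λ_max = (31 + sqrt(61))/2 ≈ 19.4051, hence ||A||_2 = sqrt(λ_max) = sqrt((31 + sqrt(61))/2) ≈ 4.4051.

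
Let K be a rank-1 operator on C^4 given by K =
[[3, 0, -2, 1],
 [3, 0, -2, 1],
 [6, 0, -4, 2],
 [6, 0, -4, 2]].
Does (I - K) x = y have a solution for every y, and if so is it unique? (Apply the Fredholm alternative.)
(I - K) is singular (det(I - K) = 0, i.e. 1 ∈ sigma(K)). (I - K) x = y is solvable iff y ⊥ ker((I - K)^*) = span{(3, 0, -2, 1)}, i.e. iff 3y_1 - 2y_3 + y_4 = 0. When solvable, the solutions are x = y + c·(1, 1, 2, 2), c arbitrary (ker(I - K) = span{(1, 1, 2, 2)}, dimension 1).

K has rank 1, so it is an outer product K = u v^T: every row of K is a multiple of one row vector. Reading off the entries, u = (1, 1, 2, 2) and v = (3, 0, -2, 1) (row i of K equals u_i·v^T). A rank-one matrix u v^T satisfies K u = u (v·u) and kills the (3)-dimensional subspace v^⊥, so its characteristic polynomial is lambda^3 (lambda - v·u) with v·u = tr K = 1. Hence the eigenvalues of I - K are 1 (multiplicity 3) and 1 - (1) = 0, so det(I - K) = 0. (Direct check: I - K =
[[-2, 0, 2, -1],
 [-3, 1, 2, -1],
 [-6, 0, 5, -2],
 [-6, 0, 4, -1]]
has determinant 0.) So 1 is an eigenvalue of K and (I - K) is not invertible. The finite-dimensional Fredholm alternative says: either (I - K) is invertible, or ker(I - K) ≠ {0} and then range(I - K) = ker((I - K)^*)^⊥, with dim ker(I - K) = dim ker((I - K)^*). We are in the second case, so we need both kernels. Kernel of I - K: (I - K) u = u - u (v·u) = u - u = 0, so ker(I - K) = span{u} = span{(1, 1, 2, 2)} (it is exactly 1-dimensional because rank(I - K) = 3). Kernel of the adjoint: K is real, so (I - K)^* = I - K^T = I - v u^T, and (I - v u^T) v = v - v (u·v) = 0; hence ker((I - K)^*) = span{v} = span{(3, 0, -2, 1)}. Therefore (I - K) x = y is solvable iff <y, v> = 0, i.e. iff 3y_1 - 2y_3 + y_4 = 0. When this holds, K y = u (v·y) = 0, so (I - K) y = y and x = y is a particular solution; the full solution set is the line x = y + c·u = y + c·(1, 1, 2, 2), c ∈ C.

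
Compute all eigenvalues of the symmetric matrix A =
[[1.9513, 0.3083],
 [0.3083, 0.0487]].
sigma(A) ≈ {0, 2}

A is real symmetric, so its spectrum consists of real eigenvalues. Expanding the characteristic polynomial of the displayed matrix gives
  det(λ I - A) = p(λ) = λ^2 + (-2)λ + (0).
Solving p(λ) = 0 yields eigenvalues ≈ 0, 2. (A is shown rounded to 4 decimals, so these recover the underlying integer eigenvalues to within that precision.)
Verification: the trace of A = 2 equals the sum of eigenvalues 2, and det(A) ≈ -0.0000 matches the eigenvalue product 0.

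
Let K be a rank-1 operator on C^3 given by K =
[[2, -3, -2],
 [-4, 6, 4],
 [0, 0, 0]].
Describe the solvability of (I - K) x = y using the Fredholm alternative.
(I - K) is invertible (det(I - K) = -7 ≠ 0), so for every y in C^3 the equation (I - K) x = y has a unique solution.

K has rank 1, so it is an outer product K = u v^T: every row of K is a multiple of one row vector. Reading off the entries, u = (1, -2, 0) and v = (2, -3, -2) (row i of K equals u_i·v^T). A rank-one matrix u v^T satisfies K u = u (v·u) and kills the (2)-dimensional subspace v^⊥, so its characteristic polynomial is lambda^2 (lambda - v·u) with v·u = tr K = 8. Hence the eigenvalues of I - K are 1 (multiplicity 2) and 1 - (8) = -7, so det(I - K) = -7. (Direct check: I - K =
[[-1, 3, 2],
 [4, -5, -4],
 [0, 0, 1]]
has determinant -7.) The finite-dimensional Fredholm alternative says: either (I - K) is invertible, or ker(I - K) ≠ {0} and then range(I - K) = ker((I - K)^*)^⊥, with dim ker(I - K) = dim ker((I - K)^*). Since det(I - K) ≠ 0, 1 is not an eigenvalue of K and ker(I - K) = {0}, so we are in the first case: for every y there is a unique x = (I - K)^(-1) y. Explicitly, by the Sherman–Morrison formula, (I - u v^T)^(-1) = I + u v^T/(1 - v·u), i.e. (I - K)^(-1) = I + K/(-7).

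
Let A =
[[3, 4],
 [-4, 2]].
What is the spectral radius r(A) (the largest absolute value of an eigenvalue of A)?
r(A) = sqrt(22) ≈ 4.6904

The eigenvalues of A are the roots of its characteristic polynomial. With M = A (coefficients from the trace and determinant):
  p(λ) = det(λ I - M) = λ^2 - 5λ + 22.
For λ^2 - 5λ + 22 the discriminant is -63. It is negative, so the roots are the complex-conjugate pair λ = 5/2 ± (sqrt(63)/2) i ≈ 2.5 ± 3.9686i. For a conjugate pair the product of the roots equals the constant term, so |λ|^2 = 22 and |λ| = sqrt(22) ≈ 4.6904.
Thus the eigenvalues (to 4 decimals) are 2.5 ± 3.9686i (modulus 4.6904). The spectral radius is the largest modulus: r(A) = sqrt(22) ≈ 4.6904. (Cross-check: r(A) ≤ ||A||_2 ≈ 5.217; equality holds whenever A is normal, though it can also hold for some non-normal A.)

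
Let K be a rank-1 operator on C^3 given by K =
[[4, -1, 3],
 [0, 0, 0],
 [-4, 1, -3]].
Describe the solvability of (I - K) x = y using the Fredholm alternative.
(I - K) is singular (det(I - K) = 0, i.e. 1 ∈ sigma(K)). (I - K) x = y is solvable iff y ⊥ ker((I - K)^*) = span{(4, -1, 3)}, i.e. iff 4y_1 - y_2 + 3y_3 = 0. When solvable, the solutions are x = y + c·(1, 0, -1), c arbitrary (ker(I - K) = span{(1, 0, -1)}, dimension 1).

K has rank 1, so it is an outer product K = u v^T: every row of K is a multiple of one row vector. Reading off the entries, u = (1, 0, -1) and v = (4, -1, 3) (row i of K equals u_i·v^T). A rank-one matrix u v^T satisfies K u = u (v·u) and kills the (2)-dimensional subspace v^⊥, so its characteristic polynomial is lambda^2 (lambda - v·u) with v·u = tr K = 1. Hence the eigenvalues of I - K are 1 (multiplicity 2) and 1 - (1) = 0, so det(I - K) = 0. (Direct check: I - K =
[[-3, 1, -3],
 [0, 1, 0],
 [4, -1, 4]]
has determinant 0.) So 1 is an eigenvalue of K and (I - K) is not invertible. The finite-dimensional Fredholm alternative says: either (I - K) is invertible, or ker(I - K) ≠ {0} and then range(I - K) = ker((I - K)^*)^⊥, with dim ker(I - K) = dim ker((I - K)^*). We are in the second case, so we need both kernels. Kernel of I - K: (I - K) u = u - u (v·u) = u - u = 0, so ker(I - K) = span{u} = span{(1, 0, -1)} (it is exactly 1-dimensional because rank(I - K) = 2). Kernel of the adjoint: K is real, so (I - K)^* = I - K^T = I - v u^T, and (I - v u^T) v = v - v (u·v) = 0; hence ker((I - K)^*) = span{v} = span{(4, -1, 3)}. Therefore (I - K) x = y is solvable iff <y, v> = 0, i.e. iff 4y_1 - y_2 + 3y_3 = 0. When this holds, K y = u (v·y) = 0, so (I - K) y = y and x = y is a particular solution; the full solution set is the line x = y + c·u = y + c·(1, 0, -1), c ∈ C.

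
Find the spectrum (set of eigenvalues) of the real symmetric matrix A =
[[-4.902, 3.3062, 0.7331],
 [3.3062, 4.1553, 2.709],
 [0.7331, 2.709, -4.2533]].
sigma(A) ≈ {-6, -5, 6}

A is real symmetric, so its spectrum consists of real eigenvalues. Expanding the characteristic polynomial of the displayed matrix gives
  det(λ I - A) = p(λ) = λ^3 + (5)λ^2 + (-36)λ + (-180.0023).
Solving p(λ) = 0 yields eigenvalues ≈ -6, -5, 6. (A is shown rounded to 4 decimals, so these recover the underlying integer eigenvalues to within that precision.)
Verification: the trace of A = -5 equals the sum of eigenvalues -5, and det(A) ≈ 180.0023 matches the eigenvalue product 180.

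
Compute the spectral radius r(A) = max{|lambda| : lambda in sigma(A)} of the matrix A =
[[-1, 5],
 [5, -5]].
r(A) = (6 + sqrt(116))/2 ≈ 8.3852

The eigenvalues of A are the roots of its characteristic polynomial. With M = A (coefficients from the trace and determinant):
  p(λ) = det(λ I - M) = λ^2 + 6λ - 20.
For λ^2 + 6λ - 20 the discriminant is 116. It is nonnegative but not a perfect square, so the roots are real and irrational: λ = (-6 ± sqrt(116))/2 ≈ 2.3852, -8.3852.
Thus the eigenvalues (to 4 decimals) are 2.3852 (modulus 2.3852); -8.3852 (modulus 8.3852). The spectral radius is the largest modulus: r(A) = (6 + sqrt(116))/2 ≈ 8.3852. (Cross-check: r(A) ≤ ||A||_2 ≈ 8.3852; equality holds whenever A is normal, though it can also hold for some non-normal A.)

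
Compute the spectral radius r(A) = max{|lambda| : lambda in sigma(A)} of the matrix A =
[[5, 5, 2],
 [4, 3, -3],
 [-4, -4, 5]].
r(A) ≈ 9.2733

The eigenvalues of A are the roots of its characteristic polynomial. With M = A (coefficients from the trace, the sum of principal 2x2 minors, and det A):
  p(λ) = det(λ I - M) = λ^3 - 13λ^2 + 31λ + 33.
No integer candidate from the rational root theorem (±divisors of 33) is a root, so the roots are irrational. The cubic discriminant is Δ = 64464 > 0, so there are three distinct real roots. p(-1) = -12 and p(0) = 33 have opposite signs, so a root lies in (-1, 0); Newton's method refines it to λ ≈ -0.7882. p(4) = 13 and p(5) = -12 have opposite signs, so a root lies in (4, 5); Newton's method refines it to λ ≈ 4.5149. p(9) = -12 and p(10) = 43 have opposite signs, so a root lies in (9, 10); Newton's method refines it to λ ≈ 9.2733. Check (Vieta): the three roots sum to 13, matching tr M = 13.
Thus the eigenvalues (to 4 decimals) are -0.7882 (modulus 0.7882); 4.5149 (modulus 4.5149); 9.2733 (modulus 9.2733). The spectral radius is the largest modulus: r(A) ≈ 9.2733. (Cross-check: r(A) ≤ ||A||_2 ≈ 10.8287; equality holds whenever A is normal, though it can also hold for some non-normal A.)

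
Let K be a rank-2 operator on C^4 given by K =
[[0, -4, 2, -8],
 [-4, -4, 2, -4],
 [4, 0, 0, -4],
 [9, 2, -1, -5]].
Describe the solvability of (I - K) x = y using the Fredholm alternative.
(I - K) is invertible (det(I - K) = 82 ≠ 0), so for every y in C^4 the equation (I - K) x = y has a unique solution.

K has rank 2 and factors as K = U V^T = u1 v1^T + u2 v2^T with u1 = (2, 2, 0, -1), v1 = (-3, -2, 1, -1), u2 = (-3, -1, -2, -3), v2 = (-2, 0, 0, 2) (multiplying out reproduces the displayed K). The nonzero eigenvalues of U V^T coincide with those of the 2 x 2 matrix G = V^T U = [[v1·u1, v1·u2], [v2·u1, v2·u2]] = [[-9, 12], [-6, 0]], and by the Sylvester determinant identity det(I_4 - U V^T) = det(I_2 - V^T U) = det([[10, -12], [6, 1]]) = (10)(1) - (-12)(6) = 82. (Direct check: I - K =
[[1, 4, -2, 8],
 [4, 5, -2, 4],
 [-4, 0, 1, 4],
 [-9, -2, 1, 6]]
has determinant 82.) The finite-dimensional Fredholm alternative says: either (I - K) is invertible, or ker(I - K) ≠ {0} and then range(I - K) = ker((I - K)^*)^⊥, with dim ker(I - K) = dim ker((I - K)^*). Since det(I - K) ≠ 0, 1 is not an eigenvalue of K and ker(I - K) = {0}, so we are in the first case: for every y there is a unique x = (I - K)^(-1) y. (Explicitly, by the Woodbury identity, (I - U V^T)^(-1) = I + U (I_2 - G)^(-1) V^T.)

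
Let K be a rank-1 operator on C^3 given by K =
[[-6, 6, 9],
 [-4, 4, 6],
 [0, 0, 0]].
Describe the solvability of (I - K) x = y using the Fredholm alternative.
(I - K) is invertible (det(I - K) = 3 ≠ 0), so for every y in C^3 the equation (I - K) x = y has a unique solution.

K has rank 1, so it is an outer product K = u v^T: every row of K is a multiple of one row vector. Reading off the entries, u = (3, 2, 0) and v = (-2, 2, 3) (row i of K equals u_i·v^T). A rank-one matrix u v^T satisfies K u = u (v·u) and kills the (2)-dimensional subspace v^⊥, so its characteristic polynomial is lambda^2 (lambda - v·u) with v·u = tr K = -2. Hence the eigenvalues of I - K are 1 (multiplicity 2) and 1 - (-2) = 3, so det(I - K) = 3. (Direct check: I - K =
[[7, -6, -9],
 [4, -3, -6],
 [0, 0, 1]]
has determinant 3.) The finite-dimensional Fredholm alternative says: either (I - K) is invertible, or ker(I - K) ≠ {0} and then range(I - K) = ker((I - K)^*)^⊥, with dim ker(I - K) = dim ker((I - K)^*). Since det(I - K) ≠ 0, 1 is not an eigenvalue of K and ker(I - K) = {0}, so we are in the first case: for every y there is a unique x = (I - K)^(-1) y. Explicitly, by the Sherman–Morrison formula, (I - u v^T)^(-1) = I + u v^T/(1 - v·u), i.e. (I - K)^(-1) = I + K/(3).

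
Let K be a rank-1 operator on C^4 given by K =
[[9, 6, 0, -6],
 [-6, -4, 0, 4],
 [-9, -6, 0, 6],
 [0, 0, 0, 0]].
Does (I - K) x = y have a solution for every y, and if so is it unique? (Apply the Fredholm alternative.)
(I - K) is invertible (det(I - K) = -4 ≠ 0), so for every y in C^4 the equation (I - K) x = y has a unique solution.

K has rank 1, so it is an outer product K = u v^T: every row of K is a multiple of one row vector. Reading off the entries, u = (3, -2, -3, 0) and v = (3, 2, 0, -2) (row i of K equals u_i·v^T). A rank-one matrix u v^T satisfies K u = u (v·u) and kills the (3)-dimensional subspace v^⊥, so its characteristic polynomial is lambda^3 (lambda - v·u) with v·u = tr K = 5. Hence the eigenvalues of I - K are 1 (multiplicity 3) and 1 - (5) = -4, so det(I - K) = -4. (Direct check: I - K =
[[-8, -6, 0, 6],
 [6, 5, 0, -4],
 [9, 6, 1, -6],
 [0, 0, 0, 1]]
has determinant -4.) The finite-dimensional Fredholm alternative says: either (I - K) is invertible, or ker(I - K) ≠ {0} and then range(I - K) = ker((I - K)^*)^⊥, with dim ker(I - K) = dim ker((I - K)^*). Since det(I - K) ≠ 0, 1 is not an eigenvalue of K and ker(I - K) = {0}, so we are in the first case: for every y there is a unique x = (I - K)^(-1) y. Explicitly, by the Sherman–Morrison formula, (I - u v^T)^(-1) = I + u v^T/(1 - v·u), i.e. (I - K)^(-1) = I + K/(-4).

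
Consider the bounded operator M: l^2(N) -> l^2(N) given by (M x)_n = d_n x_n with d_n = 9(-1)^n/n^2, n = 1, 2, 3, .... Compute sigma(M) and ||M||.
sigma(M) = {9(-1)^n/n^2 : n ≥ 1} ∪ {0}; ||M|| = 9

A bounded diagonal operator on l^2 with diagonal entries d_n has spectrum equal to the closure of {d_n : n ≥ 1}: every d_n is an eigenvalue (with eigenvector e_n), so {d_n} ⊂ sigma(M); the spectrum is closed, so its closure is too; and for lambda not in the closure, (M - lambda I) has bounded inverse (the diagonal entries 1/(d_n - lambda) are bounded). For our sequence d_n = 9(-1)^n/n^2, n = 1, 2, 3, ...:
  - {d_n} = {9(-1)^n/n^2 : n ≥ 1}; the only limit point is 0
  - closure = {9(-1)^n/n^2 : n ≥ 1} ∪ {0}
For the norm: a diagonal operator has ||M|| = sup_n |d_n|. Here |d_n| = 9/n^2 is decreasing, so sup_n |d_n| = |d_1| = 9. So ||M|| = 9.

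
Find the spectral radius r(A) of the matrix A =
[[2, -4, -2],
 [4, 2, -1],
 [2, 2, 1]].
r(A) ≈ 5.1251

The eigenvalues of A are the roots of its characteristic polynomial. With M = A (coefficients from the trace, the sum of principal 2x2 minors, and det A):
  p(λ) = det(λ I - M) = λ^3 - 5λ^2 + 30λ - 24.
No integer candidate from the rational root theorem (±divisors of 24) is a root, so the roots are irrational. The cubic discriminant is Δ = -48252 < 0, so there is one real root and a complex-conjugate pair. p(0) = -24 and p(1) = 2 have opposite signs, so a root lies in (0, 1); Newton's method refines it to λ ≈ 0.9137. Dividing out (λ - (0.9137)) leaves approximately λ^2 - 4.0863λ + 26.2663. For λ^2 - 4.0863λ + 26.2663 the discriminant is -88.3675. It is negative, so the remaining roots are the complex-conjugate pair λ ≈ 2.0431 ± 4.7002i. Their product equals the constant term, so |λ|^2 ≈ 26.2663 and |λ| ≈ 5.1251.
Thus the eigenvalues (to 4 decimals) are 0.9137 (modulus 0.9137); 2.0431 ± 4.7002i (modulus 5.1251). The spectral radius is the largest modulus: r(A) ≈ 5.1251. (Cross-check: r(A) ≤ ||A||_2 ≈ 5.3099; equality holds whenever A is normal, though it can also hold for some non-normal A.)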